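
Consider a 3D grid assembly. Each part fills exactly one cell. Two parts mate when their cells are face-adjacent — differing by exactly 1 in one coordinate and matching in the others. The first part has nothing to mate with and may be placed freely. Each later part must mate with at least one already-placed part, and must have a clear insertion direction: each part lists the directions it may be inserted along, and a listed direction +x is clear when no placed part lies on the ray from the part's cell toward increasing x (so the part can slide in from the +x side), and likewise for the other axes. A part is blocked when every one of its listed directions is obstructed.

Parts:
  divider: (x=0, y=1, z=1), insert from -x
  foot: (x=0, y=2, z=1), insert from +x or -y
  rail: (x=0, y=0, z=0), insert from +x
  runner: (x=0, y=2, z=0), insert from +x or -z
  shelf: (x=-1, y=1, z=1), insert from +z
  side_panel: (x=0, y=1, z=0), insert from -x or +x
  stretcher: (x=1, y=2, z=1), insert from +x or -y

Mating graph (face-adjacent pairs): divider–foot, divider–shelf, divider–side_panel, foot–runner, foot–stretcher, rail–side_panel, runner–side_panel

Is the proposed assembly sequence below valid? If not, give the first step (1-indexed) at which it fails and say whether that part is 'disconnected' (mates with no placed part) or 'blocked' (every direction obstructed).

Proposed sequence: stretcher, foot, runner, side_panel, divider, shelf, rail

Valid

1. stretcher@(1, 2, 1) [+x clear] — {stretcher}
2. foot@(0, 2, 1) [-y clear] — {foot, stretcher}
3. runner@(0, 2, 0) [+x clear] — {foot, runner, stretcher}
4. side_panel@(0, 1, 0) [-x clear] — {foot, runner, side_panel, stretcher}
5. divider@(0, 1, 1) [-x clear] — {divider, foot, runner, side_panel, stretcher}
6. shelf@(-1, 1, 1) [+z clear] — {divider, foot, runner, shelf, side_panel, stretcher}
7. rail@(0, 0, 0) [+x clear] — {divider, foot, rail, runner, shelf, side_panel, stretcher}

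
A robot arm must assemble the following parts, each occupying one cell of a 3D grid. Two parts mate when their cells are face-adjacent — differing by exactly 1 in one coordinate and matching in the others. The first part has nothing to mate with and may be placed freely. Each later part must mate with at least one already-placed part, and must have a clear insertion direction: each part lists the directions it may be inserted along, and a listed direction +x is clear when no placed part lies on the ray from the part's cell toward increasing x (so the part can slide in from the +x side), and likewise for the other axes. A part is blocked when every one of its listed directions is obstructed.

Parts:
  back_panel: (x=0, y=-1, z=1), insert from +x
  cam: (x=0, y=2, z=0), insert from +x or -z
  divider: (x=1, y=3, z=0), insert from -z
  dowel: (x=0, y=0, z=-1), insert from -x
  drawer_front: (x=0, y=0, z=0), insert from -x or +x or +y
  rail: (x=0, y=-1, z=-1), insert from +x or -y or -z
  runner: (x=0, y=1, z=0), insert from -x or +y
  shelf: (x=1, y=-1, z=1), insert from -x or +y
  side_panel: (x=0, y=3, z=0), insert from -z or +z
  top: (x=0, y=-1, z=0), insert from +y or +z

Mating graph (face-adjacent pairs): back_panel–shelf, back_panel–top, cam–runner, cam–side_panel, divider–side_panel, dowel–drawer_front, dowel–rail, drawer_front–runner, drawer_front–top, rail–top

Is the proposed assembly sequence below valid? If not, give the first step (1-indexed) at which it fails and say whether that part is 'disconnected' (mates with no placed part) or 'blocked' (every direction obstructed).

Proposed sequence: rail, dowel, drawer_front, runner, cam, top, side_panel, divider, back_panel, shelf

1. rail@(0, -1, -1) [+x clear] — {rail}
2. dowel@(0, 0, -1) [-x clear] — {dowel, rail}
3. drawer_front@(0, 0, 0) [-x clear] — {dowel, drawer_front, rail}
4. runner@(0, 1, 0) [-x clear] — {dowel, drawer_front, rail, runner}
5. cam@(0, 2, 0) [+x clear] — {cam, dowel, drawer_front, rail, runner}
6. top@(0, -1, 0) [+z clear] — {cam, dowel, drawer_front, rail, runner, top}
7. side_panel@(0, 3, 0) [-z clear] — {cam, dowel, drawer_front, rail, runner, side_panel, top}
8. divider@(1, 3, 0) [-z clear] — {cam, divider, dowel, drawer_front, rail, runner, side_panel, top}
9. back_panel@(0, -1, 1) [+x clear] — {back_panel, cam, divider, dowel, drawer_front, rail, runner, side_panel, top}
10. shelf@(1, -1, 1) [+y clear] — {back_panel, cam, divider, dowel, drawer_front, rail, runner, shelf, side_panel, top}

Valid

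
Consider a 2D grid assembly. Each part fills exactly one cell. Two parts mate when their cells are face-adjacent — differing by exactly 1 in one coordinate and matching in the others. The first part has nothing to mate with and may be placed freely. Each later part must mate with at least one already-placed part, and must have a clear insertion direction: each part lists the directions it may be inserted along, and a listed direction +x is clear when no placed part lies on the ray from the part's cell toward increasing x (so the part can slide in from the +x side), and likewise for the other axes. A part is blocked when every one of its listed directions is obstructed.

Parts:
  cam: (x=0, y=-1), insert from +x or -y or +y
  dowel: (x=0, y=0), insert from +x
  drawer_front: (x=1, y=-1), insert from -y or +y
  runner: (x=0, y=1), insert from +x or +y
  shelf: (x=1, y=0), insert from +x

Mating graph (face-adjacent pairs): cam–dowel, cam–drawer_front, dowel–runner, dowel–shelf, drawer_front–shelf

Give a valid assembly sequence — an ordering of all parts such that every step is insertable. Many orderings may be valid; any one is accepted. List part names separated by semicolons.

1. dowel@(0, 0) [+x clear] — {dowel}
2. runner@(0, 1) [+x clear] — {dowel, runner}
3. shelf@(1, 0) [+x clear] — {dowel, runner, shelf}
4. drawer_front@(1, -1) [-y clear] — {dowel, drawer_front, runner, shelf}
5. cam@(0, -1) [-y clear] — {cam, dowel, drawer_front, runner, shelf}

dowel; runner; shelf; drawer_front; cam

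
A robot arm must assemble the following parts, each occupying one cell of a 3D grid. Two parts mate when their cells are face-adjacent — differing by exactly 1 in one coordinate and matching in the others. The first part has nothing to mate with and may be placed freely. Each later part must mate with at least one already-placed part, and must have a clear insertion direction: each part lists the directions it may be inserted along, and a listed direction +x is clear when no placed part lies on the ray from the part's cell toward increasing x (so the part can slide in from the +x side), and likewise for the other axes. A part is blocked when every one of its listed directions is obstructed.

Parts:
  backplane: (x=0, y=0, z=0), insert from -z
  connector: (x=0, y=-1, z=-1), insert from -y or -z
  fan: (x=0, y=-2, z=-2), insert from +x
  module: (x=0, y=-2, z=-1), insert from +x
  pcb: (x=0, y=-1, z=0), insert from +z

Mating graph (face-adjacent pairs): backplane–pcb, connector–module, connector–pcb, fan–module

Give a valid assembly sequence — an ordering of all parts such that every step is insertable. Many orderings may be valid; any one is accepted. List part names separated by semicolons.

connector; module; fan; pcb; backplane

1. connector@(0, -1, -1) [-y clear] — {connector}
2. module@(0, -2, -1) [+x clear] — {connector, module}
3. fan@(0, -2, -2) [+x clear] — {connector, fan, module}
4. pcb@(0, -1, 0) [+z clear] — {connector, fan, module, pcb}
5. backplane@(0, 0, 0) [-z clear] — {backplane, connector, fan, module, pcb}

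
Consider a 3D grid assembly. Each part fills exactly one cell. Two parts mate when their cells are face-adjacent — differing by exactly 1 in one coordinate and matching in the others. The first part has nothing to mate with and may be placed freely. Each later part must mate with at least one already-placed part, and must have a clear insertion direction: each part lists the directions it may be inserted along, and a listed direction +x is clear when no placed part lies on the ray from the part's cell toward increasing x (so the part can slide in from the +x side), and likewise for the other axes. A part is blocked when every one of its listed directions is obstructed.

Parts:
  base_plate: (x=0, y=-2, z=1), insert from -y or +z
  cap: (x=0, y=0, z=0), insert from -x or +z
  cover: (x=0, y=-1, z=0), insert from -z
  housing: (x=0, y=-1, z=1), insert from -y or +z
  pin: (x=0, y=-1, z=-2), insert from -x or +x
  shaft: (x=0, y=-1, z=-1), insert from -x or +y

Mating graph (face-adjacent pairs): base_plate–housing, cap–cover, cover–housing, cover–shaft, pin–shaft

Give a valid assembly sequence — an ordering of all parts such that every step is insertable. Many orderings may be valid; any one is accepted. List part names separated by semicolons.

housing; cover; cap; base_plate; shaft; pin

1. housing@(0, -1, 1) [-y clear] — {housing}
2. cover@(0, -1, 0) [-z clear] — {cover, housing}
3. cap@(0, 0, 0) [-x clear] — {cap, cover, housing}
4. base_plate@(0, -2, 1) [-y clear] — {base_plate, cap, cover, housing}
5. shaft@(0, -1, -1) [-x clear] — {base_plate, cap, cover, housing, shaft}
6. pin@(0, -1, -2) [-x clear] — {base_plate, cap, cover, housing, pin, shaft}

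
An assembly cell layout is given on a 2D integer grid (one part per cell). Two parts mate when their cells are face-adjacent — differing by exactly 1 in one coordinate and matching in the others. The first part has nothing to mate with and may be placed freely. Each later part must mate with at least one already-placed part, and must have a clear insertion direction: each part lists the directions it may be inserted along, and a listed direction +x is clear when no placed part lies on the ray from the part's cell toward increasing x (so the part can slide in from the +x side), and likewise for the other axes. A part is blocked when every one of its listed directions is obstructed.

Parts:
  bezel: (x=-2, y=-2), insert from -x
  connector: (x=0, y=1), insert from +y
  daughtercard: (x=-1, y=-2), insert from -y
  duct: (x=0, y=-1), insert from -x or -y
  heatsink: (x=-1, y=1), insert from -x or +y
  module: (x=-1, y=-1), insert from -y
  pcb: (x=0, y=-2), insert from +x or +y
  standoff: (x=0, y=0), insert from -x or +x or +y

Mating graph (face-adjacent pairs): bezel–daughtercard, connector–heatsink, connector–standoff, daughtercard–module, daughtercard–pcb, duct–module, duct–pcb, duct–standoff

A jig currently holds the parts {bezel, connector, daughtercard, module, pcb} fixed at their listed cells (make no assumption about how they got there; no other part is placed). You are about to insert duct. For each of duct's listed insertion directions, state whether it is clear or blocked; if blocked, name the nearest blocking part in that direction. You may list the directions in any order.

-x: blocked by module; -y: blocked by pcb

-x: nearest on ray is module@(-1, -1) ⇒ blocked
-y: nearest on ray is pcb@(0, -2) ⇒ blocked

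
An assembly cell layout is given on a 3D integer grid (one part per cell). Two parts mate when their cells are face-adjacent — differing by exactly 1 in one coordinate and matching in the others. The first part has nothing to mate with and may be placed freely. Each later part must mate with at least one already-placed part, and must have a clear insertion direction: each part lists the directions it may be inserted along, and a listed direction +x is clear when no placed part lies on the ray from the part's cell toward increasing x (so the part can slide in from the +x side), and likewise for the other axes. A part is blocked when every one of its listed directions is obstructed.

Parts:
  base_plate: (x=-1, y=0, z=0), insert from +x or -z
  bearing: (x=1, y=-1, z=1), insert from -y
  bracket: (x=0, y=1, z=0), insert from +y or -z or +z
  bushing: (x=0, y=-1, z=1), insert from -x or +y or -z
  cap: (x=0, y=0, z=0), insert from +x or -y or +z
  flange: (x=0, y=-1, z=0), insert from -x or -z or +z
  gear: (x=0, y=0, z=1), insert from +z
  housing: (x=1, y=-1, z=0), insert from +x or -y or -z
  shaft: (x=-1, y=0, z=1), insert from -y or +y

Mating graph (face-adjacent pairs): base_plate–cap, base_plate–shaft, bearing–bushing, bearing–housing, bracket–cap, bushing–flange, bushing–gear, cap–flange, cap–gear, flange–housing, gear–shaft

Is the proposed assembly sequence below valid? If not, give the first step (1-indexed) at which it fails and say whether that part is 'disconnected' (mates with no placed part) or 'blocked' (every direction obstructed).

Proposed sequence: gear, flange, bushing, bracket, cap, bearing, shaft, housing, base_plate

1. gear@(0, 0, 1) [+z clear] — {gear}
2. flange@(0, -1, 0) — no placed neighbour ⇒ disconnected

Invalid at step 2 (disconnected)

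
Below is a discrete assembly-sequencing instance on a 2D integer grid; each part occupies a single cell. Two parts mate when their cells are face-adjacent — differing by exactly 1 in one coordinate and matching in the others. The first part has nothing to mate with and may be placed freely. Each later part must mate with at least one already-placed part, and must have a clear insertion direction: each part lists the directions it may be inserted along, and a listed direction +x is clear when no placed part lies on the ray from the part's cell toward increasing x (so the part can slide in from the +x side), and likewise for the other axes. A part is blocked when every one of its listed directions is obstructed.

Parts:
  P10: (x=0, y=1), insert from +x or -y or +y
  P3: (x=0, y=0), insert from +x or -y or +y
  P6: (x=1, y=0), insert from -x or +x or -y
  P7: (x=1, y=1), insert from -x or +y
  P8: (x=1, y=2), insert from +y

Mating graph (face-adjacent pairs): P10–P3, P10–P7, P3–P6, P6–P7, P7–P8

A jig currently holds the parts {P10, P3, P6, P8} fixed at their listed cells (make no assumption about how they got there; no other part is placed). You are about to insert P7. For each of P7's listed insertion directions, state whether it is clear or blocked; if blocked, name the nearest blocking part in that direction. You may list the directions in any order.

+y: blocked by P8; -x: blocked by P10

-x: nearest on ray is P10@(0, 1) ⇒ blocked
+y: nearest on ray is P8@(1, 2) ⇒ blocked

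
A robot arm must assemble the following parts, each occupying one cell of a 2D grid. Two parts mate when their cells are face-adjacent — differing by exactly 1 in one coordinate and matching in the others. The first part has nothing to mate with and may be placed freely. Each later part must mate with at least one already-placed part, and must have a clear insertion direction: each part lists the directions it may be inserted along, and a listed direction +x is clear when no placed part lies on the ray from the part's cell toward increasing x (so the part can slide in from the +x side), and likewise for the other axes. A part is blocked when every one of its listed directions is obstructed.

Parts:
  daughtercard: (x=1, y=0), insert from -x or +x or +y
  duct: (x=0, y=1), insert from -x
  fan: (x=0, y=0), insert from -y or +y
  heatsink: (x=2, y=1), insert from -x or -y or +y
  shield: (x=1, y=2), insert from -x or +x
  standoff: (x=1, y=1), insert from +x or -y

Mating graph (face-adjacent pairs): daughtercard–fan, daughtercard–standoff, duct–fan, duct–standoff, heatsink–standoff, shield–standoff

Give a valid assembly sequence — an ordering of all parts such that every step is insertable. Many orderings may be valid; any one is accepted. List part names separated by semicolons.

standoff; shield; heatsink; duct; fan; daughtercard

1. standoff@(1, 1) [+x clear] — {standoff}
2. shield@(1, 2) [-x clear] — {shield, standoff}
3. heatsink@(2, 1) [-y clear] — {heatsink, shield, standoff}
4. duct@(0, 1) [-x clear] — {duct, heatsink, shield, standoff}
5. fan@(0, 0) [-y clear] — {duct, fan, heatsink, shield, standoff}
6. daughtercard@(1, 0) [+x clear] — {daughtercard, duct, fan, heatsink, shield, standoff}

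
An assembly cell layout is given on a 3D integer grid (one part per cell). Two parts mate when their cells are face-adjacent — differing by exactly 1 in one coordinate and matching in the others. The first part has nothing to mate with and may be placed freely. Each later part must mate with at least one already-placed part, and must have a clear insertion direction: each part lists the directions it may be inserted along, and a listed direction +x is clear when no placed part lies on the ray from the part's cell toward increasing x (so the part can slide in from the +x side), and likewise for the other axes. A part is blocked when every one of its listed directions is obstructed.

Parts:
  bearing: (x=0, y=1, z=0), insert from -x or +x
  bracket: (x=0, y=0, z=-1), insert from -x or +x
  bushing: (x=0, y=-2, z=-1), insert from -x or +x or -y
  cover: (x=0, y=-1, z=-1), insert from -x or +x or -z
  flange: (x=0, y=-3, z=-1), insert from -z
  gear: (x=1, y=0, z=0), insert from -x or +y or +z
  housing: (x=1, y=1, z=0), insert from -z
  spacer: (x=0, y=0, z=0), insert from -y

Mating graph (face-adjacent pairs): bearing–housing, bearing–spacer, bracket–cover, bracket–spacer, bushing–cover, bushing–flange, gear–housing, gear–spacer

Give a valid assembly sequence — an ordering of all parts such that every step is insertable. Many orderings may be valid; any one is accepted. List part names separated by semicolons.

1. spacer@(0, 0, 0) [-y clear] — {spacer}
2. gear@(1, 0, 0) [+y clear] — {gear, spacer}
3. bracket@(0, 0, -1) [-x clear] — {bracket, gear, spacer}
4. housing@(1, 1, 0) [-z clear] — {bracket, gear, housing, spacer}
5. cover@(0, -1, -1) [-x clear] — {bracket, cover, gear, housing, spacer}
6. bushing@(0, -2, -1) [-x clear] — {bracket, bushing, cover, gear, housing, spacer}
7. flange@(0, -3, -1) [-z clear] — {bracket, bushing, cover, flange, gear, housing, spacer}
8. bearing@(0, 1, 0) [-x clear] — {bearing, bracket, bushing, cover, flange, gear, housing, spacer}

spacer; gear; bracket; housing; cover; bushing; flange; bearing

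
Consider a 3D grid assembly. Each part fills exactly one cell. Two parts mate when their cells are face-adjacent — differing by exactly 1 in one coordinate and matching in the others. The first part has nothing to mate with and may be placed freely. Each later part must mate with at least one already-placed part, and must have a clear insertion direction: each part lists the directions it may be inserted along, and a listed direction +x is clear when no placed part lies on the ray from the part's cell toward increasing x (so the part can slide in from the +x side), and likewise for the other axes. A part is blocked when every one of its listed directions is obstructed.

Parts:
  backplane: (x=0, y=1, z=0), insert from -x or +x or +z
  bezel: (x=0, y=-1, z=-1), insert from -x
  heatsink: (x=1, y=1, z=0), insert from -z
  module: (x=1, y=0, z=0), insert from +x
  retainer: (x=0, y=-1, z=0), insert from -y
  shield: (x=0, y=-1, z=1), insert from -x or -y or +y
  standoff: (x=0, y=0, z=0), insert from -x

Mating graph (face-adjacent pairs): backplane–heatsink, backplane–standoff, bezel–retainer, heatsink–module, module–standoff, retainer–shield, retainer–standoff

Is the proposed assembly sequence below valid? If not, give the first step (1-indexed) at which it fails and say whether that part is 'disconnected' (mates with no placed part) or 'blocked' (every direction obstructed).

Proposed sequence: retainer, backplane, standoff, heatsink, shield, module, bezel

Invalid at step 2 (disconnected)

1. retainer@(0, -1, 0) [-y clear] — {retainer}
2. backplane@(0, 1, 0) — no placed neighbour ⇒ disconnected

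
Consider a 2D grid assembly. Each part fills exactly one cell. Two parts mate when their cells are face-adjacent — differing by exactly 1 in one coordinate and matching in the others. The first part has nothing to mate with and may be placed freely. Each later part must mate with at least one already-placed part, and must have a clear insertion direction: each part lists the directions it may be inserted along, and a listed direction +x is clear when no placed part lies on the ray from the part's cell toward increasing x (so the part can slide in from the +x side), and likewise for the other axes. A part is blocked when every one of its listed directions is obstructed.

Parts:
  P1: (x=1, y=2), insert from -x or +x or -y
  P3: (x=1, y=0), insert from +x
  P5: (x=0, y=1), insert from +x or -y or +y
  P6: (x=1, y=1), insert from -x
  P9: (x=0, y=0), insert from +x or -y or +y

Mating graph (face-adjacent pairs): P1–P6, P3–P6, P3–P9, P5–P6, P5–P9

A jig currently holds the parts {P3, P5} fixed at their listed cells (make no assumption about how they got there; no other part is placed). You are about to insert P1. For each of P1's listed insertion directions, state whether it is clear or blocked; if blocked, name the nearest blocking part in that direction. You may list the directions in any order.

-x: ray from P1(1, 2) has no placed part ⇒ clear
+x: ray from P1(1, 2) has no placed part ⇒ clear
-y: nearest on ray is P3@(1, 0) ⇒ blocked

+x: clear; -x: clear; -y: blocked by P3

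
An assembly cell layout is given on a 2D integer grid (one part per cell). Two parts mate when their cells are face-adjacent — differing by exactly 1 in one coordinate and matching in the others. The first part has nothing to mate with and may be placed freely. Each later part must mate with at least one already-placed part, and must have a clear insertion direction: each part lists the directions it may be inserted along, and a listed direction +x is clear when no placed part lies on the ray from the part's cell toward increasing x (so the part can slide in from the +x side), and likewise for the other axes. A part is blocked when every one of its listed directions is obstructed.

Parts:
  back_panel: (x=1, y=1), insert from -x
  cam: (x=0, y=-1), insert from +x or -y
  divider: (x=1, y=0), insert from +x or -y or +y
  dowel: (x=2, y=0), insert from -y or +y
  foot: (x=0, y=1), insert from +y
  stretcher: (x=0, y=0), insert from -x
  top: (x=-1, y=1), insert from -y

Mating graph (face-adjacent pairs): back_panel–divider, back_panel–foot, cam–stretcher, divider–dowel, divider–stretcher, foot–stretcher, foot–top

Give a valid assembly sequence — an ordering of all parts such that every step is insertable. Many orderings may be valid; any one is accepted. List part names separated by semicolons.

1. cam@(0, -1) [+x clear] — {cam}
2. stretcher@(0, 0) [-x clear] — {cam, stretcher}
3. divider@(1, 0) [+x clear] — {cam, divider, stretcher}
4. dowel@(2, 0) [-y clear] — {cam, divider, dowel, stretcher}
5. back_panel@(1, 1) [-x clear] — {back_panel, cam, divider, dowel, stretcher}
6. foot@(0, 1) [+y clear] — {back_panel, cam, divider, dowel, foot, stretcher}
7. top@(-1, 1) [-y clear] — {back_panel, cam, divider, dowel, foot, stretcher, top}

cam; stretcher; divider; dowel; back_panel; foot; top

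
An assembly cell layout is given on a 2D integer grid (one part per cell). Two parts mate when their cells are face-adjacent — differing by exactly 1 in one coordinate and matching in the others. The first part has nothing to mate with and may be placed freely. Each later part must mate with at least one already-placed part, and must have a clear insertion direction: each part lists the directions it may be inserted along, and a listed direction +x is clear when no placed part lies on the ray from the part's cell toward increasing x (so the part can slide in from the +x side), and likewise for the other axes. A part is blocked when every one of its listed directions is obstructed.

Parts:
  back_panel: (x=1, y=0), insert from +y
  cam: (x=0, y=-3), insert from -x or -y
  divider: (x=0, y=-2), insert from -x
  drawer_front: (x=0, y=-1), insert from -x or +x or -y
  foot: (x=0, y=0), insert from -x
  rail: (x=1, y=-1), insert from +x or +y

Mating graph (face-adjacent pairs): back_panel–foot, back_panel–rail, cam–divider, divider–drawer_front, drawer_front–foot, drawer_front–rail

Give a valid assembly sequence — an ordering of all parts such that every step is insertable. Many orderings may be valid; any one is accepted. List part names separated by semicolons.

1. foot@(0, 0) [-x clear] — {foot}
2. back_panel@(1, 0) [+y clear] — {back_panel, foot}
3. rail@(1, -1) [+x clear] — {back_panel, foot, rail}
4. drawer_front@(0, -1) [-x clear] — {back_panel, drawer_front, foot, rail}
5. divider@(0, -2) [-x clear] — {back_panel, divider, drawer_front, foot, rail}
6. cam@(0, -3) [-x clear] — {back_panel, cam, divider, drawer_front, foot, rail}

foot; back_panel; rail; drawer_front; divider; cam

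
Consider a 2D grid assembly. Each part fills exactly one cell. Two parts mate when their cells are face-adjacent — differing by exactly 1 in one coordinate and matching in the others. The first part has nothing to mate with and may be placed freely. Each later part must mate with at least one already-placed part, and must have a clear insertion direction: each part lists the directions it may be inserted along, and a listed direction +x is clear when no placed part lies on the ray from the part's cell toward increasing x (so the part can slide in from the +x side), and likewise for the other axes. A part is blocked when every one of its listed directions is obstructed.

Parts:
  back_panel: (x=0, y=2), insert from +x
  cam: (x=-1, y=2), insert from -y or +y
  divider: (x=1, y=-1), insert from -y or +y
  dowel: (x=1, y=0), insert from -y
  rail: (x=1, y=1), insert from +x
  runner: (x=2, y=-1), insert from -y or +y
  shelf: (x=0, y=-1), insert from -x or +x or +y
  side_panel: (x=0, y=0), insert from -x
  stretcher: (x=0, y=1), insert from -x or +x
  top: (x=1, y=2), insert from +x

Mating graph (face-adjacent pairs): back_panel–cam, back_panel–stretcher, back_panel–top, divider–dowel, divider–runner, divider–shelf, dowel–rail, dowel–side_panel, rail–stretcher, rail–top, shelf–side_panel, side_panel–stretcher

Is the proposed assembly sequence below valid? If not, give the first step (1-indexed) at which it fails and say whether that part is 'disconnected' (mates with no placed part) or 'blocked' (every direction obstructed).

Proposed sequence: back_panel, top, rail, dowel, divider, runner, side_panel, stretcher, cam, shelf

1. back_panel@(0, 2) [+x clear] — {back_panel}
2. top@(1, 2) [+x clear] — {back_panel, top}
3. rail@(1, 1) [+x clear] — {back_panel, rail, top}
4. dowel@(1, 0) [-y clear] — {back_panel, dowel, rail, top}
5. divider@(1, -1) [-y clear] — {back_panel, divider, dowel, rail, top}
6. runner@(2, -1) [-y clear] — {back_panel, divider, dowel, rail, runner, top}
7. side_panel@(0, 0) [-x clear] — {back_panel, divider, dowel, rail, runner, side_panel, top}
8. stretcher@(0, 1) [-x clear] — {back_panel, divider, dowel, rail, runner, side_panel, stretcher, top}
9. cam@(-1, 2) [-y clear] — {back_panel, cam, divider, dowel, rail, runner, side_panel, stretcher, top}
10. shelf@(0, -1) [-x clear] — {back_panel, cam, divider, dowel, rail, runner, shelf, side_panel, stretcher, top}

Valid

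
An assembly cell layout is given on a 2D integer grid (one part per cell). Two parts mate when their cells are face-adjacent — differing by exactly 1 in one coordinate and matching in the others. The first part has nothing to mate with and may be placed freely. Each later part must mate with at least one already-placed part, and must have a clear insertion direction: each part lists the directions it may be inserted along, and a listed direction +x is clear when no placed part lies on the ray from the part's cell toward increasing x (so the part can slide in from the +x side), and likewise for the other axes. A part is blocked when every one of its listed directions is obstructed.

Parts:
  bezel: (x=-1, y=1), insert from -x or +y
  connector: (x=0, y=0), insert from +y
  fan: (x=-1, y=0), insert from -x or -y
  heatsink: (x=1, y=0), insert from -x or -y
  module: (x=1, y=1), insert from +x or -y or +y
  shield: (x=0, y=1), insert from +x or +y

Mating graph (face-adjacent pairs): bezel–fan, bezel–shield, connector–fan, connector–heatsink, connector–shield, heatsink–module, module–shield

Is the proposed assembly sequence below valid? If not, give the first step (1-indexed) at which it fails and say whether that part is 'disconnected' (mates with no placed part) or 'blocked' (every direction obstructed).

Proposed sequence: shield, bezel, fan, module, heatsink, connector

1. shield@(0, 1) [+x clear] — {shield}
2. bezel@(-1, 1) [-x clear] — {bezel, shield}
3. fan@(-1, 0) [-x clear] — {bezel, fan, shield}
4. module@(1, 1) [+x clear] — {bezel, fan, module, shield}
5. heatsink@(1, 0) [-y clear] — {bezel, fan, heatsink, module, shield}
6. connector@(0, 0) — +y all obstructed ⇒ blocked

Invalid at step 6 (blocked)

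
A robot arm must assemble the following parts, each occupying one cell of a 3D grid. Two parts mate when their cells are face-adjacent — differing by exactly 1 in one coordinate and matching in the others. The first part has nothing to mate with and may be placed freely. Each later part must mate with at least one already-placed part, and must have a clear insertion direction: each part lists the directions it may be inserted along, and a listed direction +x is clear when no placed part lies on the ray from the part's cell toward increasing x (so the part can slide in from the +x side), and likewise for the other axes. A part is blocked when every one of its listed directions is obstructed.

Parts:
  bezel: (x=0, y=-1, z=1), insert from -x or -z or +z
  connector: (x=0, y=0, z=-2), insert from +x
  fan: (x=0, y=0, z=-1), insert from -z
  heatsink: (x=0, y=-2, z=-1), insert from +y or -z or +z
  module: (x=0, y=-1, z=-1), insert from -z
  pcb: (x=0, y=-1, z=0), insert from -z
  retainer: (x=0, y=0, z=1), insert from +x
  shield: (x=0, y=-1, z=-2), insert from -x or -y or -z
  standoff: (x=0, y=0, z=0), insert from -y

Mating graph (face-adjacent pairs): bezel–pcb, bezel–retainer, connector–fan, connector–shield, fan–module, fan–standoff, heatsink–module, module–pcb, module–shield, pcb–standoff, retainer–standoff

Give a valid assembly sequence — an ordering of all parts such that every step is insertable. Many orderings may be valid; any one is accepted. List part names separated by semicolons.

1. fan@(0, 0, -1) [-z clear] — {fan}
2. connector@(0, 0, -2) [+x clear] — {connector, fan}
3. standoff@(0, 0, 0) [-y clear] — {connector, fan, standoff}
4. retainer@(0, 0, 1) [+x clear] — {connector, fan, retainer, standoff}
5. pcb@(0, -1, 0) [-z clear] — {connector, fan, pcb, retainer, standoff}
6. module@(0, -1, -1) [-z clear] — {connector, fan, module, pcb, retainer, standoff}
7. shield@(0, -1, -2) [-x clear] — {connector, fan, module, pcb, retainer, shield, standoff}
8. heatsink@(0, -2, -1) [-z clear] — {connector, fan, heatsink, module, pcb, retainer, shield, standoff}
9. bezel@(0, -1, 1) [-x clear] — {bezel, connector, fan, heatsink, module, pcb, retainer, shield, standoff}

fan; connector; standoff; retainer; pcb; module; shield; heatsink; bezel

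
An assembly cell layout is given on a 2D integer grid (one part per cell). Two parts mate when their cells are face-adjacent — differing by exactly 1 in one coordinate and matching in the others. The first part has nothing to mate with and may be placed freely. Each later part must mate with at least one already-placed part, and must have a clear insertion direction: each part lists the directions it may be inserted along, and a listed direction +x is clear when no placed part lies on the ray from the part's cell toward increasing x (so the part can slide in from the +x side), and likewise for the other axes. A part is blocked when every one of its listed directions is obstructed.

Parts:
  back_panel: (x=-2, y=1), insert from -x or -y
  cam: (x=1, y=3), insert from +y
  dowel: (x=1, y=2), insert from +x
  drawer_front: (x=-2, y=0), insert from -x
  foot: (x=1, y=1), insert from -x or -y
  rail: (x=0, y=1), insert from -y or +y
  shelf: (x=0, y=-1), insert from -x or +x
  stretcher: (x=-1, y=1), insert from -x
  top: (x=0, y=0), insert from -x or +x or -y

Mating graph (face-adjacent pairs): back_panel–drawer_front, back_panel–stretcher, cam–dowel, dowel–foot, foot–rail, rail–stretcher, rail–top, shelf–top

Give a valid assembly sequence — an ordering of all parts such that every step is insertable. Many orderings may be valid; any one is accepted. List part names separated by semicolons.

foot; dowel; cam; rail; top; shelf; stretcher; back_panel; drawer_front

1. foot@(1, 1) [-x clear] — {foot}
2. dowel@(1, 2) [+x clear] — {dowel, foot}
3. cam@(1, 3) [+y clear] — {cam, dowel, foot}
4. rail@(0, 1) [-y clear] — {cam, dowel, foot, rail}
5. top@(0, 0) [-x clear] — {cam, dowel, foot, rail, top}
6. shelf@(0, -1) [-x clear] — {cam, dowel, foot, rail, shelf, top}
7. stretcher@(-1, 1) [-x clear] — {cam, dowel, foot, rail, shelf, stretcher, top}
8. back_panel@(-2, 1) [-x clear] — {back_panel, cam, dowel, foot, rail, shelf, stretcher, top}
9. drawer_front@(-2, 0) [-x clear] — {back_panel, cam, dowel, drawer_front, foot, rail, shelf, stretcher, top}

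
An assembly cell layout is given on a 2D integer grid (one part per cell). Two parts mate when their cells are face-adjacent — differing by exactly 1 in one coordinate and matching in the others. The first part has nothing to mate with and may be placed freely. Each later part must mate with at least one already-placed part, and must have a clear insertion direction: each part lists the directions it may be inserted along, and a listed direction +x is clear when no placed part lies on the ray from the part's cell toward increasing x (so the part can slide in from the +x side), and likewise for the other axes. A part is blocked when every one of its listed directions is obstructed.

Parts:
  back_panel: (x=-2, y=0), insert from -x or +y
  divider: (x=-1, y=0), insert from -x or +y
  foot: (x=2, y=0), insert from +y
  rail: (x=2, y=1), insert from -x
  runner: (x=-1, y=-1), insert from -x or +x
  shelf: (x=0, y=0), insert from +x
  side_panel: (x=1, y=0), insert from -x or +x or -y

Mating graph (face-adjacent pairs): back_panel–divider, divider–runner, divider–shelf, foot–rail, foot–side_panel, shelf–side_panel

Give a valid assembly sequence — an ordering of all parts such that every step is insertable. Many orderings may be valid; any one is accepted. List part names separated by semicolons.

runner; divider; back_panel; shelf; side_panel; foot; rail

1. runner@(-1, -1) [-x clear] — {runner}
2. divider@(-1, 0) [-x clear] — {divider, runner}
3. back_panel@(-2, 0) [-x clear] — {back_panel, divider, runner}
4. shelf@(0, 0) [+x clear] — {back_panel, divider, runner, shelf}
5. side_panel@(1, 0) [+x clear] — {back_panel, divider, runner, shelf, side_panel}
6. foot@(2, 0) [+y clear] — {back_panel, divider, foot, runner, shelf, side_panel}
7. rail@(2, 1) [-x clear] — {back_panel, divider, foot, rail, runner, shelf, side_panel}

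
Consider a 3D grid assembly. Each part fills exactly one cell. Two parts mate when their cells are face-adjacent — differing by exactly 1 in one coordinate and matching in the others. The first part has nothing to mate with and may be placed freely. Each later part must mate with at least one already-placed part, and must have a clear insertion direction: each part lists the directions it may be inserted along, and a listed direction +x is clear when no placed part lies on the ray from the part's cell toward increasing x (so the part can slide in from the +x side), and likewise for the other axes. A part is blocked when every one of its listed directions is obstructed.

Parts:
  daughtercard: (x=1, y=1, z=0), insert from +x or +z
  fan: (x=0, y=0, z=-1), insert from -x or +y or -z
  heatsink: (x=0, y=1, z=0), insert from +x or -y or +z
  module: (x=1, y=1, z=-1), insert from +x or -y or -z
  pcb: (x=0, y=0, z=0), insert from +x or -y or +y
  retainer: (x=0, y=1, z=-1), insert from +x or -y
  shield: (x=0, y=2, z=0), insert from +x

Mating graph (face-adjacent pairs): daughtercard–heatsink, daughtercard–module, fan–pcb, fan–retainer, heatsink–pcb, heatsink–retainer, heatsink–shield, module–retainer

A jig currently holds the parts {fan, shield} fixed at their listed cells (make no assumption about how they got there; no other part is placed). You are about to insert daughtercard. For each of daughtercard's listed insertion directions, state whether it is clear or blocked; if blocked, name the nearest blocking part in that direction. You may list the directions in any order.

+x: ray from daughtercard(1, 1, 0) has no placed part ⇒ clear
+z: ray from daughtercard(1, 1, 0) has no placed part ⇒ clear

+x: clear; +z: clear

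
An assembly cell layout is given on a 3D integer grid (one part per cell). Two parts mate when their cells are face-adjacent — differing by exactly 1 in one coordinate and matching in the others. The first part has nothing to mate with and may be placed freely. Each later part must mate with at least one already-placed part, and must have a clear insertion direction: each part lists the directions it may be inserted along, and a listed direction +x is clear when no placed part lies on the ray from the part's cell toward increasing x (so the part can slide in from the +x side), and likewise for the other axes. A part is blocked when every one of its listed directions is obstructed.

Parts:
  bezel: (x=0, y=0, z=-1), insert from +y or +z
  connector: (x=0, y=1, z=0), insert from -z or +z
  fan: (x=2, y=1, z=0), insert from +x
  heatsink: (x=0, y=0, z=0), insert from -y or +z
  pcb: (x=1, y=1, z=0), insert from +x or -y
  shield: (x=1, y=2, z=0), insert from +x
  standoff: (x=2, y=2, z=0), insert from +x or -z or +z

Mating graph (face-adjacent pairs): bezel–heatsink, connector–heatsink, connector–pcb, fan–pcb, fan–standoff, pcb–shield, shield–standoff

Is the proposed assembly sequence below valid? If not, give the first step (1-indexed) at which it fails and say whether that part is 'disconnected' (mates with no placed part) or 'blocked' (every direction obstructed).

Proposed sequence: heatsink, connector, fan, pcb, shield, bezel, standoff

1. heatsink@(0, 0, 0) [-y clear] — {heatsink}
2. connector@(0, 1, 0) [-z clear] — {connector, heatsink}
3. fan@(2, 1, 0) — no placed neighbour ⇒ disconnected

Invalid at step 3 (disconnected)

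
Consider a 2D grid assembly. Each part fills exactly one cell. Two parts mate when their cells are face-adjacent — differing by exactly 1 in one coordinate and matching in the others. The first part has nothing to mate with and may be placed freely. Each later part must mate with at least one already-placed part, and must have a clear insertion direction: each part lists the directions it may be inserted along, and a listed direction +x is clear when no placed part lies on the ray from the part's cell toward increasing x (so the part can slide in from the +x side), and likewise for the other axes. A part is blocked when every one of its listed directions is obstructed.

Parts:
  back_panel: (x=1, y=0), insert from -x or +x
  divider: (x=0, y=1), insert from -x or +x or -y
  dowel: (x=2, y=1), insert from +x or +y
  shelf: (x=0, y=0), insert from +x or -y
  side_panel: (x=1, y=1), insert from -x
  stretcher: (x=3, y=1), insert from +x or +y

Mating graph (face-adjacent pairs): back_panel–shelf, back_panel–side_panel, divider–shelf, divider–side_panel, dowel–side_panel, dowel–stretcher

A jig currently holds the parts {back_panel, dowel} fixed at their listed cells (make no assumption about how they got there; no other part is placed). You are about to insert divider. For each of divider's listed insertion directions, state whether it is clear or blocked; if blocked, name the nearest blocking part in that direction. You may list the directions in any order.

+x: blocked by dowel; -x: clear; -y: clear

-x: ray from divider(0, 1) has no placed part ⇒ clear
+x: nearest on ray is dowel@(2, 1) ⇒ blocked
-y: ray from divider(0, 1) has no placed part ⇒ clear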